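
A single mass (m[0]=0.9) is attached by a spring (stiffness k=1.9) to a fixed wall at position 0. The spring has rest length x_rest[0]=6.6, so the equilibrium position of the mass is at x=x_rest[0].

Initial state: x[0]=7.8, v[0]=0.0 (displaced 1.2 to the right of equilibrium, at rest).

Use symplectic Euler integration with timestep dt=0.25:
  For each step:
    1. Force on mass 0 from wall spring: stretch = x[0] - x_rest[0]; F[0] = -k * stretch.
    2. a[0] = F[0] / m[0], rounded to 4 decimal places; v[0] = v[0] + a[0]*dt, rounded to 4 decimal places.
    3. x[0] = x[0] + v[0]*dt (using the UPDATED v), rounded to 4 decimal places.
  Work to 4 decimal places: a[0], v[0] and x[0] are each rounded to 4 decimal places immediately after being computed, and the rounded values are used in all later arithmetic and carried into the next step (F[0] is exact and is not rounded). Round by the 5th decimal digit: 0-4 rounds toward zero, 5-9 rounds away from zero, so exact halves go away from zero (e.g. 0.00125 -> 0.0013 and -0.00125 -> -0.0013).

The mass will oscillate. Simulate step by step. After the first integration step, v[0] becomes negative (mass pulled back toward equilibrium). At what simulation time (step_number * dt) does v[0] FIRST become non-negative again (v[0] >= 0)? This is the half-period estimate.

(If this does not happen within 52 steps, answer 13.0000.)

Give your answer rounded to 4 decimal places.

Step 0: x=[7.8000] v=[0.0000]
Step 1: x=[7.6417] v=[-0.6333]
Step 2: x=[7.3459] v=[-1.1831]
Step 3: x=[6.9517] v=[-1.5768]
Step 4: x=[6.5111] v=[-1.7624]
Step 5: x=[6.0822] v=[-1.7155]
Step 6: x=[5.7217] v=[-1.4422]
Step 7: x=[5.4770] v=[-0.9787]
Step 8: x=[5.3805] v=[-0.3860]
Step 9: x=[5.4449] v=[0.2576]
First v>=0 after going negative at step 9, time=2.2500

Answer: 2.2500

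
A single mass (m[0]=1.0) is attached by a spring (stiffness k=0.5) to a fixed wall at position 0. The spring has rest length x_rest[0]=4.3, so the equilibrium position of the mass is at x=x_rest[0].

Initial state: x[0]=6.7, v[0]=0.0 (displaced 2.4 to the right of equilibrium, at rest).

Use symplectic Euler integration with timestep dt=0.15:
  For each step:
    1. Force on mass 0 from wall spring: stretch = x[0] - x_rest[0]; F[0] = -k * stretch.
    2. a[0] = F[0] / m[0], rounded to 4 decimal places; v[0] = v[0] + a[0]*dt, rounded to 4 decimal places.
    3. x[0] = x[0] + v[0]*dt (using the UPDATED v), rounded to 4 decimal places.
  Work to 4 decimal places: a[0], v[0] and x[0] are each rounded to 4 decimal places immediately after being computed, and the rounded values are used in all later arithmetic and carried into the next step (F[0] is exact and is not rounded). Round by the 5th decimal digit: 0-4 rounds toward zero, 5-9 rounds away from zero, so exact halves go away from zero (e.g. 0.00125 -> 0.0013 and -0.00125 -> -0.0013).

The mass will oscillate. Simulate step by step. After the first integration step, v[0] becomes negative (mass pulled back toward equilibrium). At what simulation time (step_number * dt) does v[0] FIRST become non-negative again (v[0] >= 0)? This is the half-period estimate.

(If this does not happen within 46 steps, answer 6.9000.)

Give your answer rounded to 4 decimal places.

Step 0: x=[6.7000] v=[0.0000]
Step 1: x=[6.6730] v=[-0.1800]
Step 2: x=[6.6193] v=[-0.3580]
Step 3: x=[6.5395] v=[-0.5320]
Step 4: x=[6.4345] v=[-0.7000]
Step 5: x=[6.3055] v=[-0.8601]
Step 6: x=[6.1539] v=[-1.0105]
Step 7: x=[5.9815] v=[-1.1496]
Step 8: x=[5.7901] v=[-1.2757]
Step 9: x=[5.5820] v=[-1.3875]
Step 10: x=[5.3594] v=[-1.4837]
Step 11: x=[5.1249] v=[-1.5632]
Step 12: x=[4.8811] v=[-1.6251]
Step 13: x=[4.6308] v=[-1.6687]
Step 14: x=[4.3768] v=[-1.6935]
Step 15: x=[4.1219] v=[-1.6993]
Step 16: x=[3.8690] v=[-1.6859]
Step 17: x=[3.6210] v=[-1.6536]
Step 18: x=[3.3806] v=[-1.6027]
Step 19: x=[3.1505] v=[-1.5337]
Step 20: x=[2.9334] v=[-1.4475]
Step 21: x=[2.7317] v=[-1.3450]
Step 22: x=[2.5476] v=[-1.2274]
Step 23: x=[2.3832] v=[-1.0960]
Step 24: x=[2.2404] v=[-0.9522]
Step 25: x=[2.1207] v=[-0.7977]
Step 26: x=[2.0256] v=[-0.6342]
Step 27: x=[1.9561] v=[-0.4636]
Step 28: x=[1.9129] v=[-0.2878]
Step 29: x=[1.8966] v=[-0.1088]
Step 30: x=[1.9073] v=[0.0715]
First v>=0 after going negative at step 30, time=4.5000

Answer: 4.5000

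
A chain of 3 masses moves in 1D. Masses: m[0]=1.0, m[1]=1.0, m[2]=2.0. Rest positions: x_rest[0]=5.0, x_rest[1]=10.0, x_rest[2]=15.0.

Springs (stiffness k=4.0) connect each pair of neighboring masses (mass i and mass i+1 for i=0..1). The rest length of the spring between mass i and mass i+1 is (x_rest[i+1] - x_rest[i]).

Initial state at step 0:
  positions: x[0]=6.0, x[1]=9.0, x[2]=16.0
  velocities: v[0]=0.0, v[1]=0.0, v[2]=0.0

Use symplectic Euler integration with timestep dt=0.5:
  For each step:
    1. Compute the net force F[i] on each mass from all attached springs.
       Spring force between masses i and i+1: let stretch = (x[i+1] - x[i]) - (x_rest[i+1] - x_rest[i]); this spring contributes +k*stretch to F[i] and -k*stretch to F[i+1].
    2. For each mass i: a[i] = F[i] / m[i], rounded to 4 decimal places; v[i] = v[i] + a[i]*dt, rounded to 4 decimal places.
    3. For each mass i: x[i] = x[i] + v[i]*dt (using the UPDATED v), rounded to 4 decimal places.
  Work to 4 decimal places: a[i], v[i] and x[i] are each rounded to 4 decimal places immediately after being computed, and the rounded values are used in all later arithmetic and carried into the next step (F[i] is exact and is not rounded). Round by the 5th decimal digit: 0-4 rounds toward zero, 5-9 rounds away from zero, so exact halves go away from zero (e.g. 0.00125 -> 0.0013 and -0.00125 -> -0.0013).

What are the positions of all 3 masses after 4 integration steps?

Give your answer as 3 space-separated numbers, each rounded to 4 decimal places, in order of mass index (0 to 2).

Answer: 4.5000 12.7500 14.8750

Derivation:
Step 0: x=[6.0000 9.0000 16.0000] v=[0.0000 0.0000 0.0000]
Step 1: x=[4.0000 13.0000 15.0000] v=[-4.0000 8.0000 -2.0000]
Step 2: x=[6.0000 10.0000 15.5000] v=[4.0000 -6.0000 1.0000]
Step 3: x=[7.0000 8.5000 15.7500] v=[2.0000 -3.0000 0.5000]
Step 4: x=[4.5000 12.7500 14.8750] v=[-5.0000 8.5000 -1.7500]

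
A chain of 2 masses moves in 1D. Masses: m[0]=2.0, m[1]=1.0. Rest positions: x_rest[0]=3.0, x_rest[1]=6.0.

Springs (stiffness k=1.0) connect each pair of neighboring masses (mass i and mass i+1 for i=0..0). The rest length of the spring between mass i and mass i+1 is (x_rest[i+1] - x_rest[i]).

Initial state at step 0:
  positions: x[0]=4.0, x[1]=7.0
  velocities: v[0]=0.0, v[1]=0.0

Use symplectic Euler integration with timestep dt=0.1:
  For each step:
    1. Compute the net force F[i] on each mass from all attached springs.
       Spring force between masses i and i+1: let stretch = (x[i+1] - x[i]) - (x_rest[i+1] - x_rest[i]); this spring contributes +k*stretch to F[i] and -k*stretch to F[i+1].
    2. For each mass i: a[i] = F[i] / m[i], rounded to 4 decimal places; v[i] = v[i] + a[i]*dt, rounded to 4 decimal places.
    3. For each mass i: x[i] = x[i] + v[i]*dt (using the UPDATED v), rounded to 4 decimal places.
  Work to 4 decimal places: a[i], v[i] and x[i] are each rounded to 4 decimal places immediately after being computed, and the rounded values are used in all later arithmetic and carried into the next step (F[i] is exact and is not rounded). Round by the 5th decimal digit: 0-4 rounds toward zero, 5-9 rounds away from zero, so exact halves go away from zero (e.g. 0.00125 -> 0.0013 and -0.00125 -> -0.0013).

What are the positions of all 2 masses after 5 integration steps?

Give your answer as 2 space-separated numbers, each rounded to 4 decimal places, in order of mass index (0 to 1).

Step 0: x=[4.0000 7.0000] v=[0.0000 0.0000]
Step 1: x=[4.0000 7.0000] v=[0.0000 0.0000]
Step 2: x=[4.0000 7.0000] v=[0.0000 0.0000]
Step 3: x=[4.0000 7.0000] v=[0.0000 0.0000]
Step 4: x=[4.0000 7.0000] v=[0.0000 0.0000]
Step 5: x=[4.0000 7.0000] v=[0.0000 0.0000]

Answer: 4.0000 7.0000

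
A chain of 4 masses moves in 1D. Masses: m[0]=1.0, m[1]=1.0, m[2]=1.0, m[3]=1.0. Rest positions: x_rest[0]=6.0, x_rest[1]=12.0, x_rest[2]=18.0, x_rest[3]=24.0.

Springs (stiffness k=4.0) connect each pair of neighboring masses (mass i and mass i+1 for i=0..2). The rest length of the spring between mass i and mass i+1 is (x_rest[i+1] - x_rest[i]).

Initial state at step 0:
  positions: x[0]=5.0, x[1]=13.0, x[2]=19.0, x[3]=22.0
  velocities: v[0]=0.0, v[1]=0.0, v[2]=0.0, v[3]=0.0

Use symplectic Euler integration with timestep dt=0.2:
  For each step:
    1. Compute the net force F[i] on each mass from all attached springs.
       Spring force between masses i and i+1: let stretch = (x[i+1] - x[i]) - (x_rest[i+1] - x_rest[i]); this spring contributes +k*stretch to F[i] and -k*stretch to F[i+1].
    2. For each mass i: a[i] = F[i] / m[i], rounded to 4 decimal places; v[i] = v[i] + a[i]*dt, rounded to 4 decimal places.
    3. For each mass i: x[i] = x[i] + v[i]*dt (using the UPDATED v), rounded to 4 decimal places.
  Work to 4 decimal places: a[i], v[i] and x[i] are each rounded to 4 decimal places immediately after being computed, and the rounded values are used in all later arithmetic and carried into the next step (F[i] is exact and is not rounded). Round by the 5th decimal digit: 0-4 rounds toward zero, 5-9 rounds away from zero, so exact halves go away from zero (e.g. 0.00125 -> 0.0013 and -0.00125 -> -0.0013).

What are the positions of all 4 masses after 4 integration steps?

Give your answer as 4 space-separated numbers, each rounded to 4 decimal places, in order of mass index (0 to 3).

Answer: 6.8582 10.8634 16.4294 24.8490

Derivation:
Step 0: x=[5.0000 13.0000 19.0000 22.0000] v=[0.0000 0.0000 0.0000 0.0000]
Step 1: x=[5.3200 12.6800 18.5200 22.4800] v=[1.6000 -1.6000 -2.4000 2.4000]
Step 2: x=[5.8576 12.1168 17.7392 23.2864] v=[2.6880 -2.8160 -3.9040 4.0320]
Step 3: x=[6.4367 11.4517 16.9464 24.1652] v=[2.8954 -3.3254 -3.9642 4.3942]
Step 4: x=[6.8582 10.8634 16.4294 24.8490] v=[2.1074 -2.9416 -2.5849 3.4192]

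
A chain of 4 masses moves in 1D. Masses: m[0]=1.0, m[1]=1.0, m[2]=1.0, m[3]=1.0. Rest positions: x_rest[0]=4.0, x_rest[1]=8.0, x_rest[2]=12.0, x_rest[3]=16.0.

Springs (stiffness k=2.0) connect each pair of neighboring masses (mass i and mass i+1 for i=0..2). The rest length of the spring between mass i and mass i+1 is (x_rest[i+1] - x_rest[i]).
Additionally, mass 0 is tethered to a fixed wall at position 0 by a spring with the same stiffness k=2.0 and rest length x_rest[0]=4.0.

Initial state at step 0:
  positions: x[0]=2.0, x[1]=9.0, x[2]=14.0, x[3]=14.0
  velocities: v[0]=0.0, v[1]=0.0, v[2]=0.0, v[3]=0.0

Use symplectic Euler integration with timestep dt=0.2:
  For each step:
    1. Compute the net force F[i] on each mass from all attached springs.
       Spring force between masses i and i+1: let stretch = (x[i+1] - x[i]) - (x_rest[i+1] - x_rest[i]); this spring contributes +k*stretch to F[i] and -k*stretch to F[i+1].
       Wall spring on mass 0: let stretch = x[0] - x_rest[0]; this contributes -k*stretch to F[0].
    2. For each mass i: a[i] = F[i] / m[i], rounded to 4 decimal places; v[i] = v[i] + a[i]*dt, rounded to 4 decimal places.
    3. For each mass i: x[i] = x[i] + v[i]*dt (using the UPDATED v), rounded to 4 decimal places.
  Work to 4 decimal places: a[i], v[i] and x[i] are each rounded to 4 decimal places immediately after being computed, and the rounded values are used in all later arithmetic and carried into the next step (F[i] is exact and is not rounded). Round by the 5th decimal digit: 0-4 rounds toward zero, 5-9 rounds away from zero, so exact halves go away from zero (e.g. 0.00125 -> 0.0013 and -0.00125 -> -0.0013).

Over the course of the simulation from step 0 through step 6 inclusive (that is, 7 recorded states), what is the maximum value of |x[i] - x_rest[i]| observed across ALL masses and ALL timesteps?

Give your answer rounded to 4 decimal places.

Step 0: x=[2.0000 9.0000 14.0000 14.0000] v=[0.0000 0.0000 0.0000 0.0000]
Step 1: x=[2.4000 8.8400 13.6000 14.3200] v=[2.0000 -0.8000 -2.0000 1.6000]
Step 2: x=[3.1232 8.5456 12.8768 14.9024] v=[3.6160 -1.4720 -3.6160 2.9120]
Step 3: x=[4.0303 8.1639 11.9692 15.6428] v=[4.5357 -1.9085 -4.5382 3.7018]
Step 4: x=[4.9457 7.7559 11.0510 16.4093] v=[4.5770 -2.0398 -4.5909 3.8324]
Step 5: x=[5.6903 7.3867 10.2979 17.0671] v=[3.7228 -1.8458 -3.7656 3.2891]
Step 6: x=[6.1153 7.1147 9.8534 17.5034] v=[2.1252 -1.3599 -2.2224 2.1814]
Max displacement = 2.1466

Answer: 2.1466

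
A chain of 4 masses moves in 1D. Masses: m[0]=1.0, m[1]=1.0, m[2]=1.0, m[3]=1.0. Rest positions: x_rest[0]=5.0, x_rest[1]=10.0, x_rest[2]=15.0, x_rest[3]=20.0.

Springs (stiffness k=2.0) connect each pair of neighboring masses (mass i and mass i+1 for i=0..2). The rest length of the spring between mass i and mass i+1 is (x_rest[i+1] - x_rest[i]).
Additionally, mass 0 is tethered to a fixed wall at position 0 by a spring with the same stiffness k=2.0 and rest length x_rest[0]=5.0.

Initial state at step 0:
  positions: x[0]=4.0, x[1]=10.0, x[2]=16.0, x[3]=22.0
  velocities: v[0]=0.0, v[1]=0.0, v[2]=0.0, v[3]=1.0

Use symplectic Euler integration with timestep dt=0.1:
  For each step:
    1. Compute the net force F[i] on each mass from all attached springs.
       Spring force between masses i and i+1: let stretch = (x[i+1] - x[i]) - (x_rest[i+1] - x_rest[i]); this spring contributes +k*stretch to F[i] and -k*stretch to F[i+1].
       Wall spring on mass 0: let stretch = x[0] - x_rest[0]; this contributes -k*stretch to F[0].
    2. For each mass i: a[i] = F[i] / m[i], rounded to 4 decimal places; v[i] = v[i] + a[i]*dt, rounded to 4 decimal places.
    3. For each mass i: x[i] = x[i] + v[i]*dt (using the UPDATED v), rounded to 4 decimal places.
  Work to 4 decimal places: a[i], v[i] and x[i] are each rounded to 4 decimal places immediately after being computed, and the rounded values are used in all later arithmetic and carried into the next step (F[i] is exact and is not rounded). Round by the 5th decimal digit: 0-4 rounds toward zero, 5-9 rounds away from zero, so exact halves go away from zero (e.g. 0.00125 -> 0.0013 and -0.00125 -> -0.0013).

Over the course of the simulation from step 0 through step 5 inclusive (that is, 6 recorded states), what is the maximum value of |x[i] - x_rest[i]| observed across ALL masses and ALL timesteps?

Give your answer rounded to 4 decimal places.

Answer: 2.1864

Derivation:
Step 0: x=[4.0000 10.0000 16.0000 22.0000] v=[0.0000 0.0000 0.0000 1.0000]
Step 1: x=[4.0400 10.0000 16.0000 22.0800] v=[0.4000 0.0000 0.0000 0.8000]
Step 2: x=[4.1184 10.0008 16.0016 22.1384] v=[0.7840 0.0080 0.0160 0.5840]
Step 3: x=[4.2321 10.0040 16.0059 22.1741] v=[1.1368 0.0317 0.0432 0.3566]
Step 4: x=[4.3766 10.0118 16.0136 22.1864] v=[1.4448 0.0777 0.0765 0.1230]
Step 5: x=[4.5463 10.0269 16.0247 22.1752] v=[1.6965 0.1510 0.1107 -0.1116]
Max displacement = 2.1864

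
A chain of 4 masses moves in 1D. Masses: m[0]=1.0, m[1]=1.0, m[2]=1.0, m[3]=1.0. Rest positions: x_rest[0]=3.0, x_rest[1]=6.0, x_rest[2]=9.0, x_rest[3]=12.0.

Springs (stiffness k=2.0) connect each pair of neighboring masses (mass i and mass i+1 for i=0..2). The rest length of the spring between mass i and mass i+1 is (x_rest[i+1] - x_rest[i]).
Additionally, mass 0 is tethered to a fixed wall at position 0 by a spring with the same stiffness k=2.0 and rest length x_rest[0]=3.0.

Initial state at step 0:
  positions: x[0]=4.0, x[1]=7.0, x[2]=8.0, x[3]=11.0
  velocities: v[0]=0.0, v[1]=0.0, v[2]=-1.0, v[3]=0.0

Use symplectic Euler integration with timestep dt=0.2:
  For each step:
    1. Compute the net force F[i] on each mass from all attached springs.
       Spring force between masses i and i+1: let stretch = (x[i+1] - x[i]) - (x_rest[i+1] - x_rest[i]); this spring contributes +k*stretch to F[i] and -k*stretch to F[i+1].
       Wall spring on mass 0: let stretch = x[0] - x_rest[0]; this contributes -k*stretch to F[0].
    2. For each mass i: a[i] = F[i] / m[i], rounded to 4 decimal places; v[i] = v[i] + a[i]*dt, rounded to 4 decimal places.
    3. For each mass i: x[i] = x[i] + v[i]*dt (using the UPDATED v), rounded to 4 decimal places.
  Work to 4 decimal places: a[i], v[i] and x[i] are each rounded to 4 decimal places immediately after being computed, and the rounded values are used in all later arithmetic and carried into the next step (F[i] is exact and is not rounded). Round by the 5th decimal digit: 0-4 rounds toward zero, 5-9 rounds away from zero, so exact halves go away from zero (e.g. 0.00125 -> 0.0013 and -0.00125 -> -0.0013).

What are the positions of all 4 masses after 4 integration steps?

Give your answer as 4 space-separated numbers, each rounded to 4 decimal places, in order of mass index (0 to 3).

Step 0: x=[4.0000 7.0000 8.0000 11.0000] v=[0.0000 0.0000 -1.0000 0.0000]
Step 1: x=[3.9200 6.8400 7.9600 11.0000] v=[-0.4000 -0.8000 -0.2000 0.0000]
Step 2: x=[3.7600 6.5360 8.0736 10.9968] v=[-0.8000 -1.5200 0.5680 -0.0160]
Step 3: x=[3.5213 6.1329 8.2980 10.9997] v=[-1.1936 -2.0154 1.1222 0.0147]
Step 4: x=[3.2098 5.6941 8.5654 11.0265] v=[-1.5575 -2.1940 1.3368 0.1340]

Answer: 3.2098 5.6941 8.5654 11.0265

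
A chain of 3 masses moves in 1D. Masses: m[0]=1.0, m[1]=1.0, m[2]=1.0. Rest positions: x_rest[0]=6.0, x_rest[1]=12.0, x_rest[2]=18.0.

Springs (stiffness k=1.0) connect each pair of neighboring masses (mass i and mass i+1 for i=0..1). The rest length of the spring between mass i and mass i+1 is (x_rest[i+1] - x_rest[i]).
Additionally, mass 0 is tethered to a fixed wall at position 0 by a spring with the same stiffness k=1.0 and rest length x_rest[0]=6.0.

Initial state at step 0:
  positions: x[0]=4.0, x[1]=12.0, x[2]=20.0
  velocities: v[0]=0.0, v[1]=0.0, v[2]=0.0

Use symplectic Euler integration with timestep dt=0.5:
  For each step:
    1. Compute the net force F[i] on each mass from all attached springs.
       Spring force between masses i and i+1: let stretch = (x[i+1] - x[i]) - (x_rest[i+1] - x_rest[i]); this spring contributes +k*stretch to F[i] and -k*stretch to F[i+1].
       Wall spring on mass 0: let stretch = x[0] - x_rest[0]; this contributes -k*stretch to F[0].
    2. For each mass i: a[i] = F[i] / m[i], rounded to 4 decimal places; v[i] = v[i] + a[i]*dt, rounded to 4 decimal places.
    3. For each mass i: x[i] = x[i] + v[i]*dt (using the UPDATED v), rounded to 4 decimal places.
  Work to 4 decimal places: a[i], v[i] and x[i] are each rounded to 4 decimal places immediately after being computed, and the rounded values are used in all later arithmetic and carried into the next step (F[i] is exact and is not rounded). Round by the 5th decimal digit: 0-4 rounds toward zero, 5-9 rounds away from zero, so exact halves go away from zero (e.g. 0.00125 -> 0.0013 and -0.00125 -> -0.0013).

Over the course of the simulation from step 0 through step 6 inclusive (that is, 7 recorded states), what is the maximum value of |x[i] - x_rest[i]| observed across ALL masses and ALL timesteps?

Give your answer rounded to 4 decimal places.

Step 0: x=[4.0000 12.0000 20.0000] v=[0.0000 0.0000 0.0000]
Step 1: x=[5.0000 12.0000 19.5000] v=[2.0000 0.0000 -1.0000]
Step 2: x=[6.5000 12.1250 18.6250] v=[3.0000 0.2500 -1.7500]
Step 3: x=[7.7813 12.4688 17.6250] v=[2.5625 0.6875 -2.0000]
Step 4: x=[8.2891 12.9298 16.8360] v=[1.0156 0.9219 -1.5781]
Step 5: x=[7.8848 13.2072 16.5704] v=[-0.8086 0.5547 -0.5312]
Step 6: x=[6.8399 12.9948 16.9640] v=[-2.0898 -0.4249 0.7872]
Max displacement = 2.2891

Answer: 2.2891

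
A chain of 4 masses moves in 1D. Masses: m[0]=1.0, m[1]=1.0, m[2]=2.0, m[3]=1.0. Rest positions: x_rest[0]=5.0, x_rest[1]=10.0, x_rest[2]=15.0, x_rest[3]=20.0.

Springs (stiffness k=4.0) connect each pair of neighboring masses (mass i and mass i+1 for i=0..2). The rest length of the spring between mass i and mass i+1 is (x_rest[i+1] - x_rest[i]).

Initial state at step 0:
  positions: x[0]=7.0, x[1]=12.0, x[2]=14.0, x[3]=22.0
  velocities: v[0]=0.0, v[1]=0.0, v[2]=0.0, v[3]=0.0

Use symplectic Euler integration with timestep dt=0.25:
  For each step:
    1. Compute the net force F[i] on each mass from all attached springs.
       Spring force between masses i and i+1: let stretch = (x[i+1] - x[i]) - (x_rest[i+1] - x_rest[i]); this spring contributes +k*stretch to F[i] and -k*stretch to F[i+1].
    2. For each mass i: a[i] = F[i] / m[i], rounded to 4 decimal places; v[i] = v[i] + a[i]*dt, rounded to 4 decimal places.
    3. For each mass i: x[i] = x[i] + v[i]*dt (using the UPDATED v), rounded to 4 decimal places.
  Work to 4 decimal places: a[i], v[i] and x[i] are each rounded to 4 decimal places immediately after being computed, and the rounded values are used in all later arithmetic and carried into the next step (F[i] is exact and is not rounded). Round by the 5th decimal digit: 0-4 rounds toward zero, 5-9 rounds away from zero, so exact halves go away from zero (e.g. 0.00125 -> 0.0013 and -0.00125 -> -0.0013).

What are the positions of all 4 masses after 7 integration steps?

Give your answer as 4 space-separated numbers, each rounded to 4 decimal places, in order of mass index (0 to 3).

Answer: 4.2038 11.6300 15.5961 21.9743

Derivation:
Step 0: x=[7.0000 12.0000 14.0000 22.0000] v=[0.0000 0.0000 0.0000 0.0000]
Step 1: x=[7.0000 11.2500 14.7500 21.2500] v=[0.0000 -3.0000 3.0000 -3.0000]
Step 2: x=[6.8125 10.3125 15.8750 20.1250] v=[-0.7500 -3.7500 4.5000 -4.5000]
Step 3: x=[6.2500 9.8906 16.8360 19.1875] v=[-2.2500 -1.6875 3.8438 -3.7500]
Step 4: x=[5.3477 10.2949 17.2227 18.9121] v=[-3.6094 1.6173 1.5469 -1.1015]
Step 5: x=[4.4322 11.1944 16.9546 19.4644] v=[-3.6622 3.5979 -1.0723 2.2091]
Step 6: x=[3.9572 11.8434 16.2802 20.6392] v=[-1.9000 2.5959 -2.6975 4.6993]
Step 7: x=[4.2038 11.6300 15.5961 21.9743] v=[0.9862 -0.8535 -2.7364 5.3403]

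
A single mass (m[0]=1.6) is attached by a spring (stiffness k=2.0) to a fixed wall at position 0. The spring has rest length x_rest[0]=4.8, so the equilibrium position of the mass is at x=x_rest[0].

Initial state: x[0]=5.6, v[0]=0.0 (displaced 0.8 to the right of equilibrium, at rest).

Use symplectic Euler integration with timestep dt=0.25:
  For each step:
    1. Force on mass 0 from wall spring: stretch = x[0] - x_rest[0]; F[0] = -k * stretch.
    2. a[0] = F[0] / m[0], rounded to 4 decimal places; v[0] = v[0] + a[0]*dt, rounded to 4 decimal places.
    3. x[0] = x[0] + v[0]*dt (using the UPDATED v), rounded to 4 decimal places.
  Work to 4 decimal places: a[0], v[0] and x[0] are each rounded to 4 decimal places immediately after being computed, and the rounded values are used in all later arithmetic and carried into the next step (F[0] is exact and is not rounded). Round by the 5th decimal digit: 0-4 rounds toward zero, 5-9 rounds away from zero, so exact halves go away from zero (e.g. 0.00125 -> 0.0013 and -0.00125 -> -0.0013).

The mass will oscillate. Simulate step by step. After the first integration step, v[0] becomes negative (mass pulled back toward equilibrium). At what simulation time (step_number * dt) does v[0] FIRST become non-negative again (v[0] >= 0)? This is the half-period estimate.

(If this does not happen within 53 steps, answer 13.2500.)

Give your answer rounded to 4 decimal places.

Answer: 3.0000

Derivation:
Step 0: x=[5.6000] v=[0.0000]
Step 1: x=[5.5375] v=[-0.2500]
Step 2: x=[5.4174] v=[-0.4805]
Step 3: x=[5.2490] v=[-0.6735]
Step 4: x=[5.0456] v=[-0.8138]
Step 5: x=[4.8230] v=[-0.8906]
Step 6: x=[4.5986] v=[-0.8978]
Step 7: x=[4.3899] v=[-0.8349]
Step 8: x=[4.2132] v=[-0.7068]
Step 9: x=[4.0824] v=[-0.5234]
Step 10: x=[4.0076] v=[-0.2992]
Step 11: x=[3.9947] v=[-0.0516]
Step 12: x=[4.0447] v=[0.2001]
First v>=0 after going negative at step 12, time=3.0000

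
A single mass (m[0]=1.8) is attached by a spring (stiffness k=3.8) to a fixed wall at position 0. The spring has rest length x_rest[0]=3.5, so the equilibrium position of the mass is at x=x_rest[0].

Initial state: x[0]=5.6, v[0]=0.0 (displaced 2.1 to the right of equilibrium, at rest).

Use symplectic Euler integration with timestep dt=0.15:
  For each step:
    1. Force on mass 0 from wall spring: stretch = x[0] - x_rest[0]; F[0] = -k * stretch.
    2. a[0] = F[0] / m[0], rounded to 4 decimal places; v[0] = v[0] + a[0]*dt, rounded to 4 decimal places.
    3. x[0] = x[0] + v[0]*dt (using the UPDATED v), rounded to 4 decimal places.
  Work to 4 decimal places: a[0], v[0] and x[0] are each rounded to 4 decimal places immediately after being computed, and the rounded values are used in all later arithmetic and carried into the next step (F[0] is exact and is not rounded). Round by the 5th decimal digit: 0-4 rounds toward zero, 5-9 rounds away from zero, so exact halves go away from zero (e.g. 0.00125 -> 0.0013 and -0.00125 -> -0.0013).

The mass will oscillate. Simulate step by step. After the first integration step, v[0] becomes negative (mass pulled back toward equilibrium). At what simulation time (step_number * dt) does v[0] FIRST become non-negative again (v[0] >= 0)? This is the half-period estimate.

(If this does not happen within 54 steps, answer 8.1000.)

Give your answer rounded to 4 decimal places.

Step 0: x=[5.6000] v=[0.0000]
Step 1: x=[5.5003] v=[-0.6650]
Step 2: x=[5.3055] v=[-1.2984]
Step 3: x=[5.0250] v=[-1.8701]
Step 4: x=[4.6721] v=[-2.3530]
Step 5: x=[4.2635] v=[-2.7242]
Step 6: x=[3.8186] v=[-2.9660]
Step 7: x=[3.3586] v=[-3.0669]
Step 8: x=[2.9053] v=[-3.0221]
Step 9: x=[2.4802] v=[-2.8338]
Step 10: x=[2.1036] v=[-2.5109]
Step 11: x=[1.7933] v=[-2.0687]
Step 12: x=[1.5641] v=[-1.5283]
Step 13: x=[1.4268] v=[-0.9153]
Step 14: x=[1.3880] v=[-0.2588]
Step 15: x=[1.4495] v=[0.4100]
First v>=0 after going negative at step 15, time=2.2500

Answer: 2.2500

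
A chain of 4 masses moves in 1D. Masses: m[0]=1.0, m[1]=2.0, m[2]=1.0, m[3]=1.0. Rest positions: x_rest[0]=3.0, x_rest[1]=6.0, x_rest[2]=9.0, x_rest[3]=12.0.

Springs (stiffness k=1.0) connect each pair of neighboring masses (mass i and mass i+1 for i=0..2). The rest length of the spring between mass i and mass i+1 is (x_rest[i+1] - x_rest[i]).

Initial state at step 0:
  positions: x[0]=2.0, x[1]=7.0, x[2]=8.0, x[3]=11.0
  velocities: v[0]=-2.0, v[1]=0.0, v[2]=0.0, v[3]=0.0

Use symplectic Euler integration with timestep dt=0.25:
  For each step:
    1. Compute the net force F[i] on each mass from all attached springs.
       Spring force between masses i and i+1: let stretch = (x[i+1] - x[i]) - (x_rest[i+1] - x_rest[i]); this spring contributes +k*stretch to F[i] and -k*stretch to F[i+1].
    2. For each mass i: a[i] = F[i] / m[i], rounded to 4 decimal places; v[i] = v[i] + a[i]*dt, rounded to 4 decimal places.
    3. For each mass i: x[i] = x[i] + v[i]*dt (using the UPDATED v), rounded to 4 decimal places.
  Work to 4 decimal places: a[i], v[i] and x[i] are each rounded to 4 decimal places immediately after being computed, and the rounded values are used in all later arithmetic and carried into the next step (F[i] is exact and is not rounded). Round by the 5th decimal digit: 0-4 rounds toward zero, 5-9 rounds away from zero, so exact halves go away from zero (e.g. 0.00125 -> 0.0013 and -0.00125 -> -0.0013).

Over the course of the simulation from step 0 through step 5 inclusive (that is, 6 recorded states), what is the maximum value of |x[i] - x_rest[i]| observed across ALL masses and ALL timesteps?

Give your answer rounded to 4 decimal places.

Step 0: x=[2.0000 7.0000 8.0000 11.0000] v=[-2.0000 0.0000 0.0000 0.0000]
Step 1: x=[1.6250 6.8750 8.1250 11.0000] v=[-1.5000 -0.5000 0.5000 0.0000]
Step 2: x=[1.3906 6.6250 8.3516 11.0078] v=[-0.9375 -1.0000 0.9063 0.0313]
Step 3: x=[1.2959 6.2654 8.6363 11.0371] v=[-0.3789 -1.4385 1.1387 0.1173]
Step 4: x=[1.3243 5.8246 8.9229 11.1039] v=[0.1135 -1.7633 1.1462 0.2671]
Step 5: x=[1.4465 5.3400 9.1521 11.2219] v=[0.4886 -1.9386 0.9169 0.4719]
Max displacement = 1.7041

Answer: 1.7041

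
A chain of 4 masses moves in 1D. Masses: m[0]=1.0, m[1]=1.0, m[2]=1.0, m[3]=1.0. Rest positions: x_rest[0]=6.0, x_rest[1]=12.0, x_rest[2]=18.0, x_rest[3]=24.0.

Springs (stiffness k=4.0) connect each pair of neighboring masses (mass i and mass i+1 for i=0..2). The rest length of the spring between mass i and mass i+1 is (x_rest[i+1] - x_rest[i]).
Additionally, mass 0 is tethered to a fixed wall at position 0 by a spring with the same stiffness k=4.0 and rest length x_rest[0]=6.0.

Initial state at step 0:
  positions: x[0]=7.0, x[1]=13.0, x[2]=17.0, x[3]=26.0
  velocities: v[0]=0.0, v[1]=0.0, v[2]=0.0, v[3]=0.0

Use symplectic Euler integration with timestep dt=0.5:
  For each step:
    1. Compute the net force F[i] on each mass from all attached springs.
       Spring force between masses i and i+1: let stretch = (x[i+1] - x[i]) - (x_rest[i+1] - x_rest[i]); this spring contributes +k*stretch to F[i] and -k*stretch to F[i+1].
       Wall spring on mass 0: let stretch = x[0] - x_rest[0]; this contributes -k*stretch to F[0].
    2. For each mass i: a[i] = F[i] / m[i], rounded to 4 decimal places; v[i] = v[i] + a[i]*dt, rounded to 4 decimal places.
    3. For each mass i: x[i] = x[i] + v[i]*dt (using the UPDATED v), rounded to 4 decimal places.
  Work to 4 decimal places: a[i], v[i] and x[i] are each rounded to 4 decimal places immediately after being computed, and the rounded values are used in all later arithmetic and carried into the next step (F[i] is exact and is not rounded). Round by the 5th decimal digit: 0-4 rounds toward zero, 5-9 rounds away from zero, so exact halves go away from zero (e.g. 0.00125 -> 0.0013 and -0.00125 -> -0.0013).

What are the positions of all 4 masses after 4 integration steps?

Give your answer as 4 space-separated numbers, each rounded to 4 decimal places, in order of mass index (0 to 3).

Step 0: x=[7.0000 13.0000 17.0000 26.0000] v=[0.0000 0.0000 0.0000 0.0000]
Step 1: x=[6.0000 11.0000 22.0000 23.0000] v=[-2.0000 -4.0000 10.0000 -6.0000]
Step 2: x=[4.0000 15.0000 17.0000 25.0000] v=[-4.0000 8.0000 -10.0000 4.0000]
Step 3: x=[9.0000 10.0000 18.0000 25.0000] v=[10.0000 -10.0000 2.0000 0.0000]
Step 4: x=[6.0000 12.0000 18.0000 24.0000] v=[-6.0000 4.0000 0.0000 -2.0000]

Answer: 6.0000 12.0000 18.0000 24.0000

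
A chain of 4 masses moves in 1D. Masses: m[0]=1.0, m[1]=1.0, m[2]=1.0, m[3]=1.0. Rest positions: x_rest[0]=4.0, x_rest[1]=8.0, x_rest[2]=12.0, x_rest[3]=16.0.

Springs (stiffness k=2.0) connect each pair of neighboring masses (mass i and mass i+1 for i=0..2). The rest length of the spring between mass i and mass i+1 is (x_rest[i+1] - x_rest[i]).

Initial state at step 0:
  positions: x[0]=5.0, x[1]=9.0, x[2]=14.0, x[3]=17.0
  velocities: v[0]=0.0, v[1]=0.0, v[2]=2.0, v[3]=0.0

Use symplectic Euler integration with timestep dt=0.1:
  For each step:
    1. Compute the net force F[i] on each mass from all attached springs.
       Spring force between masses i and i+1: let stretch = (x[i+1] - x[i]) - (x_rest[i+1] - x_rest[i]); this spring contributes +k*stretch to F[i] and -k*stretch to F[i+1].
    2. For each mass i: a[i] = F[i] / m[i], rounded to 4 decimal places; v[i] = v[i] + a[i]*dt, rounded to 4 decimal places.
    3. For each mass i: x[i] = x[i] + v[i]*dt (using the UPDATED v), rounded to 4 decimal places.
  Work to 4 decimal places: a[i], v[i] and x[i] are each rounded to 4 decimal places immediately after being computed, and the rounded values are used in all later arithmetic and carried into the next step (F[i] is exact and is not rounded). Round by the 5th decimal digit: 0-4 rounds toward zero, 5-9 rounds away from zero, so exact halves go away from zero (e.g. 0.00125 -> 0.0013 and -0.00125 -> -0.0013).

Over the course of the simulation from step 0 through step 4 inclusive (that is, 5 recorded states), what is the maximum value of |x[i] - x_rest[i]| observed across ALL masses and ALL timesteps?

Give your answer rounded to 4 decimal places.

Answer: 2.3578

Derivation:
Step 0: x=[5.0000 9.0000 14.0000 17.0000] v=[0.0000 0.0000 2.0000 0.0000]
Step 1: x=[5.0000 9.0200 14.1600 17.0200] v=[0.0000 0.2000 1.6000 0.2000]
Step 2: x=[5.0004 9.0624 14.2744 17.0628] v=[0.0040 0.4240 1.1440 0.4280]
Step 3: x=[5.0020 9.1278 14.3403 17.1298] v=[0.0164 0.6540 0.6593 0.6703]
Step 4: x=[5.0062 9.2149 14.3578 17.2210] v=[0.0416 0.8713 0.1747 0.9124]
Max displacement = 2.3578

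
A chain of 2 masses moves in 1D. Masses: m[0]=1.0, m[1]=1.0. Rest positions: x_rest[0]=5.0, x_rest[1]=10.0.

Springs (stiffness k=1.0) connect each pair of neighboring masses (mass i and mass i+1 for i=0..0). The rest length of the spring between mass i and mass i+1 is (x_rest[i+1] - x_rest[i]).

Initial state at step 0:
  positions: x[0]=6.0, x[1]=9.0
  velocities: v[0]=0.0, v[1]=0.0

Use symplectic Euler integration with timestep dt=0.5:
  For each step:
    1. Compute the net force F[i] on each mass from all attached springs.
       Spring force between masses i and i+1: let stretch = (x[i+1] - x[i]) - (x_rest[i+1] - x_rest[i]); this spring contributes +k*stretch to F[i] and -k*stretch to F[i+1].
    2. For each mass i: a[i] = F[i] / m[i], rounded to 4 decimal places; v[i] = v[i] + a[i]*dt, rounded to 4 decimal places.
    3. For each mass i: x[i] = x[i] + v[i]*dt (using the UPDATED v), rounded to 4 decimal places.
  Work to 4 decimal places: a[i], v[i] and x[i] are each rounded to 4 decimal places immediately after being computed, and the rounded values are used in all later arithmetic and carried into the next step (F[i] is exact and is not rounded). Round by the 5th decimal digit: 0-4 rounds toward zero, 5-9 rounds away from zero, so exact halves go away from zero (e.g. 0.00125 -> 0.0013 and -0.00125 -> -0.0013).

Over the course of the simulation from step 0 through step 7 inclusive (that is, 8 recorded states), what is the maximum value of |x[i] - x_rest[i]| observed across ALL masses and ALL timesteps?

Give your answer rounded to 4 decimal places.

Answer: 1.0625

Derivation:
Step 0: x=[6.0000 9.0000] v=[0.0000 0.0000]
Step 1: x=[5.5000 9.5000] v=[-1.0000 1.0000]
Step 2: x=[4.7500 10.2500] v=[-1.5000 1.5000]
Step 3: x=[4.1250 10.8750] v=[-1.2500 1.2500]
Step 4: x=[3.9375 11.0625] v=[-0.3750 0.3750]
Step 5: x=[4.2813 10.7188] v=[0.6875 -0.6875]
Step 6: x=[4.9845 10.0157] v=[1.4063 -1.4063]
Step 7: x=[5.6955 9.3048] v=[1.4219 -1.4219]
Max displacement = 1.0625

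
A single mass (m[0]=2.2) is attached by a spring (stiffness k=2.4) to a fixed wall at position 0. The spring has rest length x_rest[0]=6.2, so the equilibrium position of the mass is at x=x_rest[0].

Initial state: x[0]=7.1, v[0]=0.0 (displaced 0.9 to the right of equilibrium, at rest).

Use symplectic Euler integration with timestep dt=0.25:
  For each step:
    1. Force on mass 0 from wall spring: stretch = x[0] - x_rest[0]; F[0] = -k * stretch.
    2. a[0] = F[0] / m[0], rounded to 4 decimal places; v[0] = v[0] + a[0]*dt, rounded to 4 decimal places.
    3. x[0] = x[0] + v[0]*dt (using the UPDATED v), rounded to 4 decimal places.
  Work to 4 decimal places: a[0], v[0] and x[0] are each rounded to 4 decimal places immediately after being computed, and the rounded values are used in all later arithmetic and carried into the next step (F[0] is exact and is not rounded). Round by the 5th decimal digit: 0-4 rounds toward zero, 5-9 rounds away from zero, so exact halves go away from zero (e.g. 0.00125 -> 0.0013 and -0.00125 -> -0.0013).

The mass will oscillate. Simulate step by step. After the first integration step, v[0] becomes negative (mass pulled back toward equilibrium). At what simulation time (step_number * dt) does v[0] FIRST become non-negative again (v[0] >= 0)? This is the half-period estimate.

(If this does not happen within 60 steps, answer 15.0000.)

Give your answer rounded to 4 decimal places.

Step 0: x=[7.1000] v=[0.0000]
Step 1: x=[7.0386] v=[-0.2455]
Step 2: x=[6.9201] v=[-0.4742]
Step 3: x=[6.7525] v=[-0.6706]
Step 4: x=[6.5472] v=[-0.8213]
Step 5: x=[6.3182] v=[-0.9160]
Step 6: x=[6.0812] v=[-0.9482]
Step 7: x=[5.8523] v=[-0.9158]
Step 8: x=[5.6471] v=[-0.8210]
Step 9: x=[5.4796] v=[-0.6702]
Step 10: x=[5.3612] v=[-0.4737]
Step 11: x=[5.3000] v=[-0.2449]
Step 12: x=[5.3002] v=[0.0006]
First v>=0 after going negative at step 12, time=3.0000

Answer: 3.0000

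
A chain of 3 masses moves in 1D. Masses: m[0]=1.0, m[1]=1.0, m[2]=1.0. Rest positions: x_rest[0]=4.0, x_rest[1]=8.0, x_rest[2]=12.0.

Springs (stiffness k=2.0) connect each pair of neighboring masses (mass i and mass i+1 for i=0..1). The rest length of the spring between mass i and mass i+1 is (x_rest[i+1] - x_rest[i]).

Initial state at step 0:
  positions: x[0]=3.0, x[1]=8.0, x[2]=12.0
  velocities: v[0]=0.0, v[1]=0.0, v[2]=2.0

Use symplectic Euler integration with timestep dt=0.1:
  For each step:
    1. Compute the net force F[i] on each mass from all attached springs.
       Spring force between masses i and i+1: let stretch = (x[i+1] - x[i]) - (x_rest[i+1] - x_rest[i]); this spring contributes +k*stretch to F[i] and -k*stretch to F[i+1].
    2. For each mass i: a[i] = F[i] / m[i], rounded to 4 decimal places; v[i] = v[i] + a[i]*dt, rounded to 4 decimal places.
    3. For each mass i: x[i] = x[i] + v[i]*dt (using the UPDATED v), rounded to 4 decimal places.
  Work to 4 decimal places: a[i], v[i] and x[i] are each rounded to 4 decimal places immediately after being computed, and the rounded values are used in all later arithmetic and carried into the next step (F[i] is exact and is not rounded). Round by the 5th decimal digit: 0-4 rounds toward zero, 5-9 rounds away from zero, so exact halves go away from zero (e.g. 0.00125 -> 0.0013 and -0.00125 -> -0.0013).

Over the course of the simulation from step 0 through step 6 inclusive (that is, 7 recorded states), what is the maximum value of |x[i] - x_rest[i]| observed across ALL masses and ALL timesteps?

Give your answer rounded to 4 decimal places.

Answer: 1.0433

Derivation:
Step 0: x=[3.0000 8.0000 12.0000] v=[0.0000 0.0000 2.0000]
Step 1: x=[3.0200 7.9800 12.2000] v=[0.2000 -0.2000 2.0000]
Step 2: x=[3.0592 7.9452 12.3956] v=[0.3920 -0.3480 1.9560]
Step 3: x=[3.1161 7.9017 12.5822] v=[0.5692 -0.4351 1.8659]
Step 4: x=[3.1887 7.8561 12.7552] v=[0.7263 -0.4561 1.7298]
Step 5: x=[3.2747 7.8151 12.9102] v=[0.8598 -0.4098 1.5500]
Step 6: x=[3.3715 7.7852 13.0433] v=[0.9679 -0.2989 1.3310]
Max displacement = 1.0433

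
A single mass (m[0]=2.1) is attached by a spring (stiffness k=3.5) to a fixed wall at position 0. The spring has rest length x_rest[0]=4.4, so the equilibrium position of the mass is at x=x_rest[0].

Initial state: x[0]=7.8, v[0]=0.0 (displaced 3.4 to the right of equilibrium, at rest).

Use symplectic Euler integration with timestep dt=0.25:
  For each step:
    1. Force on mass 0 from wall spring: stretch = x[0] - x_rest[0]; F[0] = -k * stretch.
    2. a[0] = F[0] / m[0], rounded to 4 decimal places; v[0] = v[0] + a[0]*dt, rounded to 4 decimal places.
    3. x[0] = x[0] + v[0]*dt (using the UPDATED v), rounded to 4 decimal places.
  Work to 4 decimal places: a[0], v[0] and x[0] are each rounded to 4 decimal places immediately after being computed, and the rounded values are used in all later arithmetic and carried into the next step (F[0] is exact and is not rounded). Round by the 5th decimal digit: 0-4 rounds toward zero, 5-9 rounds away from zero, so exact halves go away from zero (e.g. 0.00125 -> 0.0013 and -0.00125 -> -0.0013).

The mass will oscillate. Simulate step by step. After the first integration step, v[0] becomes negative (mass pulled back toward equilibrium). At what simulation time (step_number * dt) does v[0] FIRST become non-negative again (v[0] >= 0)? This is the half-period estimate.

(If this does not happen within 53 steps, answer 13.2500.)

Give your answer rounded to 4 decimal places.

Step 0: x=[7.8000] v=[0.0000]
Step 1: x=[7.4458] v=[-1.4167]
Step 2: x=[6.7744] v=[-2.6858]
Step 3: x=[5.8556] v=[-3.6751]
Step 4: x=[4.7852] v=[-4.2816]
Step 5: x=[3.6747] v=[-4.4421]
Step 6: x=[2.6397] v=[-4.1399]
Step 7: x=[1.7881] v=[-3.4065]
Step 8: x=[1.2086] v=[-2.3182]
Step 9: x=[0.9615] v=[-0.9885]
Step 10: x=[1.0726] v=[0.4442]
First v>=0 after going negative at step 10, time=2.5000

Answer: 2.5000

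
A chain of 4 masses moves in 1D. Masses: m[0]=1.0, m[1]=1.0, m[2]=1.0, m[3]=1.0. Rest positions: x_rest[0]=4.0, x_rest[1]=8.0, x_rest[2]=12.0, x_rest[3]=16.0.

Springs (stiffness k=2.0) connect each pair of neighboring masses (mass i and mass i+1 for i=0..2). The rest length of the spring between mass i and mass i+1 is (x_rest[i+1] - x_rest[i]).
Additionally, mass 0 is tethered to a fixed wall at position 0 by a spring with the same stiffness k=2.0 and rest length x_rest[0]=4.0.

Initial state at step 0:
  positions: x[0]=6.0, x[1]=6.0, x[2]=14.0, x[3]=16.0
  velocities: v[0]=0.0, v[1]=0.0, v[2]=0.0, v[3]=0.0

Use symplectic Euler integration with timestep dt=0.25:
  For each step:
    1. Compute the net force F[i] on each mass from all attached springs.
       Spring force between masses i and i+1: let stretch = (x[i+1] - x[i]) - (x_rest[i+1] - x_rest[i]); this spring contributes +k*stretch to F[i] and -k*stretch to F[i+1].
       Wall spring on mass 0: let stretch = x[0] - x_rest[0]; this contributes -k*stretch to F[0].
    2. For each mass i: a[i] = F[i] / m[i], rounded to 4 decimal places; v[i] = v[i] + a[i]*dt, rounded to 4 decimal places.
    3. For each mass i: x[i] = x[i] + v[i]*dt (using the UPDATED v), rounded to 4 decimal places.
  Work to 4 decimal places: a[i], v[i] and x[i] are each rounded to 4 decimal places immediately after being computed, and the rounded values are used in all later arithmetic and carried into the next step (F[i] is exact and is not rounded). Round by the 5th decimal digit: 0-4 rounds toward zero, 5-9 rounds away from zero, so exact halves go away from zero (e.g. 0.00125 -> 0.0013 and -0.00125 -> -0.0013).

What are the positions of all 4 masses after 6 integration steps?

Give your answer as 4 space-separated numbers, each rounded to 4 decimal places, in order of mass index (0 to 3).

Step 0: x=[6.0000 6.0000 14.0000 16.0000] v=[0.0000 0.0000 0.0000 0.0000]
Step 1: x=[5.2500 7.0000 13.2500 16.2500] v=[-3.0000 4.0000 -3.0000 1.0000]
Step 2: x=[4.0625 8.5625 12.0938 16.6250] v=[-4.7500 6.2500 -4.6250 1.5000]
Step 3: x=[2.9297 10.0039 11.0625 16.9336] v=[-4.5313 5.7657 -4.1251 1.2344]
Step 4: x=[2.3149 10.6934 10.6328 17.0083] v=[-2.4591 2.7579 -1.7189 0.2989]
Step 5: x=[2.4581 10.3280 11.0076 16.7861] v=[0.5727 -1.4617 1.4992 -0.8889]
Step 6: x=[3.2778 9.0638 12.0198 16.3416] v=[3.2786 -5.0569 4.0487 -1.7782]

Answer: 3.2778 9.0638 12.0198 16.3416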